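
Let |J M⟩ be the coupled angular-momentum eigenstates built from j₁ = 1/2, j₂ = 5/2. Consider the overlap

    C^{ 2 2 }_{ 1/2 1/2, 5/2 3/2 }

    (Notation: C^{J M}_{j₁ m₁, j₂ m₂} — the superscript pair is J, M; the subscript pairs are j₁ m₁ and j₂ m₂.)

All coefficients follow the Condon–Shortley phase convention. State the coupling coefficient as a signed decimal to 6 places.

j₁+j₂−J=1  J+j₁−j₂=0  J−j₁+j₂=4  j₁+j₂+J+1=6
(j₁±m₁, j₂±m₂, J±M) = (1,0,4,1,4,0)
P² = 96
sum k=0..0:
  [0] +1/24 = 1/24
S = 1/24
C² = P²·S² = 1/6 ; C = +0.408248

+0.408248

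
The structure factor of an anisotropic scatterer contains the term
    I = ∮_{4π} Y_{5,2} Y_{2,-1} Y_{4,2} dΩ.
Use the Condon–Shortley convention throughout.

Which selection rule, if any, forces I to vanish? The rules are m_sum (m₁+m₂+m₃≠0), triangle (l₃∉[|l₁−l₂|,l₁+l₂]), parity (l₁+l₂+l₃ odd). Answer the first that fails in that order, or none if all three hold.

m_sum

azimuthal sum: 2 − 1 + 2 = 3  ✗
3 ≤ 4 ≤ 7 (triangle on l)
L = 5 + 2 + 4 = 11 (odd)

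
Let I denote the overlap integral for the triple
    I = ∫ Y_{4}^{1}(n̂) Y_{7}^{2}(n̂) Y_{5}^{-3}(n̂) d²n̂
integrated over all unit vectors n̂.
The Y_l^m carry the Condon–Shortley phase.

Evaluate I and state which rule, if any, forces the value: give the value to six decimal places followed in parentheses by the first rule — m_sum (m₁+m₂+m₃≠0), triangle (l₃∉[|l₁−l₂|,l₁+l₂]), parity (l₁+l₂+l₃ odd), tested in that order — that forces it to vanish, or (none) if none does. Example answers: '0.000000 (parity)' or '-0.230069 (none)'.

Checks pass: Σm=0; 16 even; l₃=5∈[3,11].
(2·4+1)(2·7+1)(2·5+1) = 1485
Δ: 6! 2! 8! / 17! → 1/6126120
sum: t=2:+1/69120 t=3:−1/20736 t=4:+1/69120 = -1/51840
3j²(4 7 5; 0 0 0) = Δ·Π!·Σ² = 280/21879  (sign +1)
sum: t=1:−1/9676800 t=2:+1/241920 t=3:−1/103680 = -163/29030400
3j²(4 7 5; 1 2 -3) = Δ·Π!·Σ² = 26569/2042040  (sign -1)
combine: 4πI² = 1485·280/21879·26569/2042040 = 132845/537251
take √, sign -1: I = -0.14027461
No selection rule forces the value: the integral is nonzero (none).

-0.140275 (none)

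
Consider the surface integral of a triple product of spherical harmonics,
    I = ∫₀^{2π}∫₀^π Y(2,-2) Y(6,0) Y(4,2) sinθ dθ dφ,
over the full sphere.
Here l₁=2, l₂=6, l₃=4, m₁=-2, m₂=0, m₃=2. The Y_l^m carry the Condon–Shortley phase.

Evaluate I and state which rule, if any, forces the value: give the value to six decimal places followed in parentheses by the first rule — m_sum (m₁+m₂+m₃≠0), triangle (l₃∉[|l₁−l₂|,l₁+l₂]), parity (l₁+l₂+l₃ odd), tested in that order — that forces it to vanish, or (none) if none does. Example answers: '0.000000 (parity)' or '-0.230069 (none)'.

Rules hold: Σm=0, L=12 even, 4≤4≤8.
N = 5·13·9 = 585
Δ = 4!·0!·8!/13! = 1/6435
Racah Σ t=2..2: t=2:+1/2304 = 1/2304
⇒ 3j(2 6 4; 0 0 0)² = 5/143, sgn +1
Racah Σ t=4..4: t=4:+1/34560 = 1/34560
⇒ 3j(2 6 4; -2 0 2)² = 1/429, sgn +1
4πI² = N·(3j₀)²·(3jₘ)² = 75/1573
I = +1·√(0.0476796/4π) = 0.06159725
No selection rule forces the value: the integral is nonzero (none).

0.061597 (none)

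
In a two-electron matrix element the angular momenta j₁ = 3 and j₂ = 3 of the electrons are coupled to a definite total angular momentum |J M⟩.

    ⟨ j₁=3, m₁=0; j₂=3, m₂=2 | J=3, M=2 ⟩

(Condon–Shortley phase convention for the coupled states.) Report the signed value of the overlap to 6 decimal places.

triangle: 3!*3!*3!/10! = 216/3628800
(j±m)!: 3!*3!*5!*1!*5!*1! = 518400
prefactor² = (2J+1)*Δ*N² = 216
  k=2: +1/(2!*1!*1!*3!*2!*0!) = 1/24
  k=3: −1/(3!*0!*0!*2!*3!*1!) = -1/72
Σ = 1/36  ⇒  CG² = 216*(1/36)² = 1/6
CG = +√(1/6) = +0.408248

+0.408248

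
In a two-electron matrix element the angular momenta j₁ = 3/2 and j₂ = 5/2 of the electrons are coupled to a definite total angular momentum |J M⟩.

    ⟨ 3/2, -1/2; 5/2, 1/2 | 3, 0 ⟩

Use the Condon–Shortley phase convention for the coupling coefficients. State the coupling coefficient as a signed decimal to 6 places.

-0.447214

j₁+j₂−J=1  J+j₁−j₂=2  J−j₁+j₂=4  j₁+j₂+J+1=8
(j₁±m₁, j₂±m₂, J±M) = (1,2,3,2,3,3)
P² = 36/5
sum k=0..1:
  [0] +1/12 = 1/12
  [1] −1/4 = -1/4
S = -1/6
C² = P²·S² = 1/5 ; C = -0.447214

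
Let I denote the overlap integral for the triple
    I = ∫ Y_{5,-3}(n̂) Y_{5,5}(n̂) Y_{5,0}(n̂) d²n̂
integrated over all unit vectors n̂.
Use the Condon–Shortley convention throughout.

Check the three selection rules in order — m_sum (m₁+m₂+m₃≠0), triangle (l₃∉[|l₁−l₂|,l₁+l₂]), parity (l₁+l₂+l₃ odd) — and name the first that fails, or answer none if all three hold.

Σmᵢ = 2  ✗
l₃∈[|l₁−l₂|,l₁+l₂]=[0,10], have l₃=5
Σlᵢ = 15 ⇒ odd

m_sum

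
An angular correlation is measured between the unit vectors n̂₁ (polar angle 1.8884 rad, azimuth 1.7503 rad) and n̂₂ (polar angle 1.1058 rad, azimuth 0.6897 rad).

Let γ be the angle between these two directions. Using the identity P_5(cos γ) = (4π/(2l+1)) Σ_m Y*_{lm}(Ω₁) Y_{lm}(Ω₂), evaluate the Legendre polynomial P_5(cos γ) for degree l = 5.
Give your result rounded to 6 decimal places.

Summing Y*_{l m}(θ₁,φ₁)·Y_{l m}(θ₂,φ₂) over m ∈ [−5, 5]; prefactor 4π/(2·5+1) = 1.142397:
  m=-5: (-0.280747, 0.223924) × (-0.252416, 0.079996) = (0.052952, -0.078981)  (running Σ = (0.052952, -0.078981))
  m=-4: (-0.281146, -0.245598) × (-0.389677, -0.156905) = (0.071020, 0.139817)  (running Σ = (0.123972, 0.060837))
  m=-3: (-0.018598, 0.031132) × (-0.095602, -0.175705) = (0.007248, 0.000292)  (running Σ = (0.131220, 0.061128))
  m=-2: (-0.316355, -0.118718) × (-0.045825, 0.236495) = (0.042573, -0.069376)  (running Σ = (0.173794, -0.008248))
  m=-1: (0.008997, -0.049583) × (-0.213340, 0.175970) = (0.006806, 0.012161)  (running Σ = (0.180599, 0.003913))
  m=0: (-0.320391, -0.000000) × (0.182065, 0.000000) = (-0.058332, -0.000000)  (running Σ = (0.122268, 0.003913))
  m=1: (-0.008997, -0.049583) × (0.213340, 0.175970) = (0.006806, -0.012161)  (running Σ = (0.129073, -0.008248))
  m=2: (-0.316355, 0.118718) × (-0.045825, -0.236495) = (0.042573, 0.069376)  (running Σ = (0.171647, 0.061128))
  m=3: (0.018598, 0.031132) × (0.095602, -0.175705) = (0.007248, -0.000292)  (running Σ = (0.178895, 0.060837))
  m=4: (-0.281146, 0.245598) × (-0.389677, 0.156905) = (0.071020, -0.139817)  (running Σ = (0.249915, -0.078981))
  m=5: (0.280747, 0.223924) × (0.252416, 0.079996) = (0.052952, 0.078981)  (running Σ = (0.302867, 0.000000))
Σ over m = (0.302867, 0.000000); ×(4π/11) → (0.345994, 0.000000). Real part: 0.345994

0.345994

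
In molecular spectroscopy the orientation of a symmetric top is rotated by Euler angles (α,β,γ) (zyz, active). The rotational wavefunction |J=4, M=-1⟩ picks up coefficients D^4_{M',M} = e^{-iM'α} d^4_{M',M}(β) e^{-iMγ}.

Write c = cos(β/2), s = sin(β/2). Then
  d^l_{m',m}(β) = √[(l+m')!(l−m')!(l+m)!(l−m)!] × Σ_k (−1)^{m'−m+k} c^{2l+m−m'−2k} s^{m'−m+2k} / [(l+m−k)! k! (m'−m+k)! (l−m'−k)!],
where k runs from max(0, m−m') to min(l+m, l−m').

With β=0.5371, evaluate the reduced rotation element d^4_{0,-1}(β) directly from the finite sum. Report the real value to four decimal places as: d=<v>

d=-0.5327

d^4_{0,-1}(β=0.5371) via the finite sum:
c=cos(0.537100/2)=0.964157, s=sin(0.537100/2)=0.265334; N=√[24·24·6·120]=643.987578
Admissible k: 0..3 (factorial args all ≥0)
  k=0: (−1)^1·643.9876/(144)·0.9642^7·0.2653^1 = -0.919053
  k=1: (−1)^2·643.9876/(24)·0.9642^5·0.2653^3 = +0.417620
  k=2: (−1)^3·643.9876/(24)·0.9642^3·0.2653^5 = -0.031628
  k=3: (−1)^4·643.9876/(144)·0.9642^1·0.2653^7 = +0.000399
d^4_{0,-1}(0.5371) = -0.919053 +0.417620 -0.031628 +0.000399 = -0.532662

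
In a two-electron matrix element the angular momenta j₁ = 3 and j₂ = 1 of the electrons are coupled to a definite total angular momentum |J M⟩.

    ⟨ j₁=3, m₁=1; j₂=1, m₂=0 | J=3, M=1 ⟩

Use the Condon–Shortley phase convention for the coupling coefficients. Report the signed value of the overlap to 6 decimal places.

j₁+j₂−J=1  J+j₁−j₂=5  J−j₁+j₂=1  j₁+j₂+J+1=8
(j₁±m₁, j₂±m₂, J±M) = (4,2,1,1,4,2)
P² = 48
sum k=0..1:
  [0] +1/12 = 1/12
  [1] −1/24 = -1/24
S = 1/24
C² = P²·S² = 1/12 ; C = +0.288675

+0.288675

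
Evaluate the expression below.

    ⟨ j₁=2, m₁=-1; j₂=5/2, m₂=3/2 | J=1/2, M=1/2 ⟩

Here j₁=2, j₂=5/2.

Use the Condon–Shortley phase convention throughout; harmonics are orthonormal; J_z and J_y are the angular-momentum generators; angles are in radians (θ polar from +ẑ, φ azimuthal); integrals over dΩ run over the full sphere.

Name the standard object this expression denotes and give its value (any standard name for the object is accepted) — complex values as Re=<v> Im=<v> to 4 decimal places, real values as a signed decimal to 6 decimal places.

This is a Clebsch–Gordan (vector-coupling) coefficient.
√[2·4!0!1!/6! · 1!3!4!1!1!0!] = √(48/5)
  +(−1)^3/∏(3,1,0,1,0,0)! = -1/6  (running -1/6)
⟨..|..⟩ = √(48/5)·(-1/6) = -0.516398

Clebsch–Gordan coefficient, −√(4/15) ≈ -0.516398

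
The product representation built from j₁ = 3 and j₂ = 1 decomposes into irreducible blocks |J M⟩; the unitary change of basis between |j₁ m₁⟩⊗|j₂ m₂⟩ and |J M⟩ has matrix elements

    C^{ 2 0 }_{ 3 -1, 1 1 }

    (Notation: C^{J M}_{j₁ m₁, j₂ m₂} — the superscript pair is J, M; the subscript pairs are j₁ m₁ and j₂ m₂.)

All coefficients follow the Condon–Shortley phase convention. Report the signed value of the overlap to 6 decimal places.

+√(2/7) = +0.534522

√[5·2!4!0!/7! · 2!4!2!0!2!2!] = √(128/7)
  +(−1)^2/∏(2,0,2,0,2,0)! = 1/8  (running 1/8)
⟨..|..⟩ = √(128/7)·(1/8) = +0.534522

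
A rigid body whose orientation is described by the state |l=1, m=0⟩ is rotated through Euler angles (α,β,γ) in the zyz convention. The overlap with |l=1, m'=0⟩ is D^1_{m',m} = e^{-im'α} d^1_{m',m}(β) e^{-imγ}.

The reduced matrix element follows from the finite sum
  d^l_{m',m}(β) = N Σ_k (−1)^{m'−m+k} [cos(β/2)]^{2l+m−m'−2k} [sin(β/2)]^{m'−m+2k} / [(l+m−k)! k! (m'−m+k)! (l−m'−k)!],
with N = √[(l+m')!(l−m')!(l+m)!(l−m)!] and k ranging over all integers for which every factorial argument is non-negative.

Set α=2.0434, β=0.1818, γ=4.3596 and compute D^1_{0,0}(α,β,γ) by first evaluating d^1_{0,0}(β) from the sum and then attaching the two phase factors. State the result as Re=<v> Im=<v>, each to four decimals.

Re=0.9835 Im=0.0000

First d^1_{0,0}(β=0.1818), then the phase factors e^{-i(0)α} and e^{-i(0)γ}:
With c≡cos(β/2)=0.995871 and s≡sin(β/2)=0.090775, N=[1·1·1·1]^{1/2}=1.000000
The bounds max(0,m−m')=0 and min(l+m,l−m')=1 give 2 terms
  k=0: (−1)^0·1.0000/(1)·0.9959^2·0.0908^0 = +0.991760
  k=1: (−1)^1·1.0000/(1)·0.9959^0·0.0908^2 = -0.008240
d^1_{0,0}(0.1818) = +0.991760 -0.008240 = +0.983520
D = (+1.000000+0.000000i)·(+0.983520)·(+1.000000+0.000000i) = +0.983520+0.000000i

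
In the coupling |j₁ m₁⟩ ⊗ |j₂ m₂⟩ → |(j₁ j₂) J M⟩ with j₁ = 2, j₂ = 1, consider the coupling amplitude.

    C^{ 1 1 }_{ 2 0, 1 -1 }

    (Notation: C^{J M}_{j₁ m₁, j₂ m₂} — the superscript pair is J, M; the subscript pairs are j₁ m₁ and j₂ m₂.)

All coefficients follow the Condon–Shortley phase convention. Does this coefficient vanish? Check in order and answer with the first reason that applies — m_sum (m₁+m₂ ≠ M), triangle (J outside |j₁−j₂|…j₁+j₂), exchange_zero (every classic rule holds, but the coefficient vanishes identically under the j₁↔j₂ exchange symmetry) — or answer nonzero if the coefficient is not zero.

m_sum

m-sum: m₁+m₂ = 0+(-1) = -1, M = 1  ✗ ⇒ coefficient is 0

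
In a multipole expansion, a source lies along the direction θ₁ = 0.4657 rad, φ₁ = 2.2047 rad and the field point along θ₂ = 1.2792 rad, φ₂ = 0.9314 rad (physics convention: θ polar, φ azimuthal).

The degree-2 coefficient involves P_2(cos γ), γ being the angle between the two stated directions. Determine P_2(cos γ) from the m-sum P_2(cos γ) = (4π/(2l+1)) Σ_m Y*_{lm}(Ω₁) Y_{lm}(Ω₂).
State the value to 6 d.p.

Term-by-term m-sum for l=2 (normalisation 4π/5 = 2.513274):
  m=-2: (-0.023240, -0.074342) × (-0.102007, -0.339350) = (-0.022857, 0.015470)  (running Σ = (-0.022857, 0.015470))
  m=-1: (-0.183592, 0.249748) × (0.126931, -0.170697) = (0.019328, 0.063039)  (running Σ = (-0.003530, 0.078510))
  m=0: (0.439992, -0.000000) × (-0.237194, 0.000000) = (-0.104364, 0.000000)  (running Σ = (-0.107893, 0.078510))
  m=1: (0.183592, 0.249748) × (-0.126931, -0.170697) = (0.019328, -0.063039)  (running Σ = (-0.088566, 0.015470))
  m=2: (-0.023240, 0.074342) × (-0.102007, 0.339350) = (-0.022857, -0.015470)  (running Σ = (-0.111423, -0.000000))
Σ over m = (-0.111423, -0.000000); ×(4π/5) → (-0.280037, -0.000000). Real part: -0.280037

-0.280037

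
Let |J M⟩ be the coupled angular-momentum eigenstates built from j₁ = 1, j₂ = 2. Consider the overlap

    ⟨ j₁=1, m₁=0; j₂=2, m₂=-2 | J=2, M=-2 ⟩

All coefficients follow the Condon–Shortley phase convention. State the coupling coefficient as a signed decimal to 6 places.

j₁+j₂−J=1  J+j₁−j₂=1  J−j₁+j₂=3  j₁+j₂+J+1=6
(j₁±m₁, j₂±m₂, J±M) = (1,1,0,4,0,4)
P² = 24
sum k=0..0:
  [0] +1/6 = 1/6
S = 1/6
C² = P²·S² = 2/3 ; C = +0.816497

+√(2/3) = +0.816497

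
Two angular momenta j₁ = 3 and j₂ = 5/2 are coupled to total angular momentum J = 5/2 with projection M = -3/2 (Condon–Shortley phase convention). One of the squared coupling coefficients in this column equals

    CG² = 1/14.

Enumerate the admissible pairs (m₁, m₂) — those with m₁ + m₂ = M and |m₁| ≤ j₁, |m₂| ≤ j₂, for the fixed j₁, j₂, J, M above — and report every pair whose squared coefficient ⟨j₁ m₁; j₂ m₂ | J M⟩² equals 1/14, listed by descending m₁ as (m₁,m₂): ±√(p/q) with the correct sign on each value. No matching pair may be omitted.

Admissible pairs with m₁+m₂ = M = -3/2: (-3,3/2), (-2,1/2), (-1,-1/2), (0,-3/2), (1,-5/2)
  (m₁,m₂)=(1,-5/2): CG² = 2/7, CG = +√(2/7)
  (m₁,m₂)=(0,-3/2): CG² = 7/30, CG = −√(7/30)
  (m₁,m₂)=(-1,-1/2): CG² = 1/35, CG = +√(1/35)
  (m₁,m₂)=(-2,1/2): CG² = 1/14, CG = +√(1/14)   ← matches the target
  (m₁,m₂)=(-3,3/2): CG² = 8/21, CG = −√(8/21)
Pairs with CG² = 1/14: (-2,1/2): +√(1/14)

(-2,1/2): +√(1/14)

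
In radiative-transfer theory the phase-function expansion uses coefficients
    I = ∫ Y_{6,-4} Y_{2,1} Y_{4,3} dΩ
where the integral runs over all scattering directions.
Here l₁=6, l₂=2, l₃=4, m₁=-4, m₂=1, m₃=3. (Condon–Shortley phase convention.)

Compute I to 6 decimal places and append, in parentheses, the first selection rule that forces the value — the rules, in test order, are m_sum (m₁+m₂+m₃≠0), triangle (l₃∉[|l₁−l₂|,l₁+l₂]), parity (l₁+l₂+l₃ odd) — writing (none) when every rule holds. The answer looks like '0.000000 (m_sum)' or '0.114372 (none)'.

0.246389 (none)

Checks pass: Σm=0; 12 even; l₃=4∈[4,8].
(2·6+1)(2·2+1)(2·4+1) = 585
Δ: 4! 8! 0! / 13! → 1/6435
sum: t=2:+1/2304 = 1/2304
3j²(6 2 4; 0 0 0) = Δ·Π!·Σ² = 5/143  (sign +1)
sum: t=3:−1/30240 = -1/30240
3j²(6 2 4; -4 1 3) = Δ·Π!·Σ² = 16/429  (sign +1)
combine: 4πI² = 585·5/143·16/429 = 1200/1573
take √, sign +1: I = 0.24638901
No selection rule forces the value: the integral is nonzero (none).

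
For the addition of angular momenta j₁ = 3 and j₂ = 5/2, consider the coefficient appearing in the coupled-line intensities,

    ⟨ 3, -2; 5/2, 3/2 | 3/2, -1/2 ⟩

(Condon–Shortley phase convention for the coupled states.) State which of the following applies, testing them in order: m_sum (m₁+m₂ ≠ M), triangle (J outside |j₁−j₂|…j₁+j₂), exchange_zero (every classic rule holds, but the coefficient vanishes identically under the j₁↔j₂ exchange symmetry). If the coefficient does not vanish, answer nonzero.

nonzero

m-sum: m₁+m₂ = -2+3/2 = -1/2, M = -1/2  ✓
triangle: |j₁−j₂| = 1/2 ≤ J = 3/2 ≤ j₁+j₂ = 11/2  ✓
exchange: j₁≠j₂ or m₁≠m₂ — the exchange symmetry imposes no constraint here
value check: CG = −√(1/21) = -0.218218 ≠ 0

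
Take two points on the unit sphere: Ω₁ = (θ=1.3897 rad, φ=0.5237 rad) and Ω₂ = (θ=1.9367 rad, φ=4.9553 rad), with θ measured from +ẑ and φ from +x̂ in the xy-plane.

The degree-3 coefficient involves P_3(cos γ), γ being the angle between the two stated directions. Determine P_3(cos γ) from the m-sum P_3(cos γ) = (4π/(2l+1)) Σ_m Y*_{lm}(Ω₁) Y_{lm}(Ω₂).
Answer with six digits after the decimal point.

0.397330

Term-by-term m-sum for l=3 (normalisation 4π/7 = 1.795196):
  [-3]  conj(Y_{3,-3})(Ω₁) = (-0.000121, 0.397088) ; Y_{3,-3}(Ω₂) = (-0.226234, -0.253444) ; Δ = (0.100667, -0.089804)
  [-2]  conj(Y_{3,-2})(Ω₁) = (0.089017, 0.154254) ; Y_{3,-2}(Ω₂) = (0.281956, -0.148882) ; Δ = (0.048065, 0.030240)
  [-1]  conj(Y_{3,-1})(Ω₁) = (-0.230639, -0.133190) ; Y_{3,-1}(Ω₂) = (-0.026126, -0.105430) ; Δ = (-0.008017, 0.027796)
  [+0]  conj(Y_{3,0})(Ω₁) = (-0.190735, -0.000000) ; Y_{3,0}(Ω₂) = (0.315096, 0.000000) ; Δ = (-0.060100, -0.000000)
  [+1]  conj(Y_{3,1})(Ω₁) = (0.230639, -0.133190) ; Y_{3,1}(Ω₂) = (0.026126, -0.105430) ; Δ = (-0.008017, -0.027796)
  [+2]  conj(Y_{3,2})(Ω₁) = (0.089017, -0.154254) ; Y_{3,2}(Ω₂) = (0.281956, 0.148882) ; Δ = (0.048065, -0.030240)
  [+3]  conj(Y_{3,3})(Ω₁) = (0.000121, 0.397088) ; Y_{3,3}(Ω₂) = (0.226234, -0.253444) ; Δ = (0.100667, 0.089804)
Σ over m = (0.221330, 0.000000); ×(4π/7) → (0.397330, 0.000000). Real part: 0.397330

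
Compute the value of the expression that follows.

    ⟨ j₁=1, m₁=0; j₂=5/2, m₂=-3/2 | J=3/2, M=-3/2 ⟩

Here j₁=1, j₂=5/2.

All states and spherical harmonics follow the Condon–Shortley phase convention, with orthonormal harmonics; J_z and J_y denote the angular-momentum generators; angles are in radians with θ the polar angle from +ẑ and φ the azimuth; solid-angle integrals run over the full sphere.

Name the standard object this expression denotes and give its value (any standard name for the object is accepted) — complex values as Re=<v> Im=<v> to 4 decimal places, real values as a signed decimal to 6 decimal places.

Clebsch–Gordan coefficient, −√(4/15) ≈ -0.516398

This is a Clebsch–Gordan (vector-coupling) coefficient.
triangle: 2!×0!×3!/6! = 12/720
(j±m)!: 1!×1!×1!×4!×0!×3! = 144
prefactor² = (2J+1)×Δ×N² = 48/5
  k=1: −1/(1!×1!×0!×0!×0!×3!) = -1/6
Σ = -1/6  ⇒  CG² = 48/5×(-1/6)² = 4/15
CG = −√(4/15) = -0.516398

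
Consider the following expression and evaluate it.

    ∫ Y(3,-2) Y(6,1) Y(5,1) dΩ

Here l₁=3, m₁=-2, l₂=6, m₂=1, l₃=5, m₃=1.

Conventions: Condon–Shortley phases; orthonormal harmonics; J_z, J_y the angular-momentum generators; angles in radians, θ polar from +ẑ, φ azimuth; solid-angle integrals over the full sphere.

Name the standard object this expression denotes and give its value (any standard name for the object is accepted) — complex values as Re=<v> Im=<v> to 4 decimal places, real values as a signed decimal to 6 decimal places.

Gaunt coefficient, +0.134828

This is a Gaunt coefficient — the integral of a triple product of spherical harmonics over the sphere.
Checks pass: Σm=0; 14 even; l₃=5∈[3,9].
(2·3+1)(2·6+1)(2·5+1) = 1001
Δ: 4! 2! 8! / 15! → 1/675675
sum: t=1:−1/8640 t=2:+1/2304 t=3:−1/8640 = 7/34560
3j²(3 6 5; 0 0 0) = Δ·Π!·Σ² = 7/429  (sign -1)
sum: t=3:−1/6912 t=4:+1/17280 = -1/11520
3j²(3 6 5; -2 1 1) = Δ·Π!·Σ² = 2/143  (sign -1)
combine: 4πI² = 1001·7/429·2/143 = 98/429
take √, sign +1: I = 0.13482780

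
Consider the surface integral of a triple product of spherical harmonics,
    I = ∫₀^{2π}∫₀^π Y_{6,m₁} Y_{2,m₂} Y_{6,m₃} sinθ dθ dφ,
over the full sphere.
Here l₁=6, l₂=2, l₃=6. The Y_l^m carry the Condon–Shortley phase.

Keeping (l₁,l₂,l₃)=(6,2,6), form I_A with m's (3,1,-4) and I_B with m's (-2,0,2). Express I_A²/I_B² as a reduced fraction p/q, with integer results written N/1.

Shared (l₁,l₂,l₃)=(6,2,6): N and (l;000)² cancel in I_A²/I_B².
A: Δ = 2!·10!·2!/15! = 1/90090; Racah Σ t=1..2: t=1:−1/161280 t=2:+1/725760 = -1/207360; ⇒ 3j(6 2 6; 3 1 -4)² = 7/286, sgn -1
B: Δ = 2!·10!·2!/15! = 1/90090; Racah Σ t=0..2: t=0:+1/322560 t=1:−1/30240 t=2:+1/69120 = -1/64512; ⇒ 3j(6 2 6; -2 0 2)² = 10/1001, sgn -1
I_A²/I_B² = (7/286)/(10/1001) = 49/20

49/20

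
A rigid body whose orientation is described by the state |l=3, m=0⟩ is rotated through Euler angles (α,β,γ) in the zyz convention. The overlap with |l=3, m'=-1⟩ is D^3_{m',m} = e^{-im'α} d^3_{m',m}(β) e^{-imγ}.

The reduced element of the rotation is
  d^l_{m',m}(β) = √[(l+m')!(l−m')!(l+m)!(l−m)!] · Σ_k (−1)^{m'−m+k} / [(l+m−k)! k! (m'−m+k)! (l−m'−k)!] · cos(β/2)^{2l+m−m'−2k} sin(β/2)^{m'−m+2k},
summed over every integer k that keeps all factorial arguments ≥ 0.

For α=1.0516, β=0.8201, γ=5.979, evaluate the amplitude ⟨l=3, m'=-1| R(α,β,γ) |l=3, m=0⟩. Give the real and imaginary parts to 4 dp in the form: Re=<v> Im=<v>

Re=0.2084 Im=0.3647

First d^3_{-1,0}(β=0.8201), then the phase factors e^{-i(-1)α} and e^{-i(0)γ}:
c=cos(0.820100/2)=0.917101, s=sin(0.820100/2)=0.398655; N=√[2·24·6·6]=41.569219
The bounds max(0,m−m')=1 and min(l+m,l−m')=3 give 3 terms
  k=1: (−1)^0·41.5692/(12)·0.9171^5·0.3987^1 = +0.895929
  k=2: (−1)^1·41.5692/(4)·0.9171^3·0.3987^3 = -0.507873
  k=3: (−1)^2·41.5692/(12)·0.9171^1·0.3987^5 = +0.031989
d^3_{-1,0}(0.8201) = +0.895929 -0.507873 +0.031989 = +0.420044
Attach z-rotation phases: D = e^{-i(-1)(1.0516)}·(+0.420044)·e^{-i(0)(5.9790)} = +0.208419+0.364690i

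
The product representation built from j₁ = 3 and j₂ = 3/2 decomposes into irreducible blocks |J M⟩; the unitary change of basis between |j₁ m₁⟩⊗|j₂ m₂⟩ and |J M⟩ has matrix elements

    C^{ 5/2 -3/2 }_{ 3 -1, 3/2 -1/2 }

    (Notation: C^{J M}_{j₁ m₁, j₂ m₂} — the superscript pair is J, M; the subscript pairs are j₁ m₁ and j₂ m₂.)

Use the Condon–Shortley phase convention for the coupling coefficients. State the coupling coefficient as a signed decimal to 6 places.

triangle: 2!*4!*1!/8! = 48/40320
(j±m)!: 2!*4!*1!*2!*1!*4! = 2304
prefactor² = (2J+1)*Δ*N² = 576/35
  k=0: +1/(0!*2!*4!*1!*0!*0!) = 1/48
  k=1: −1/(1!*1!*3!*0!*1!*1!) = -1/6
Σ = -7/48  ⇒  CG² = 576/35*(-7/48)² = 7/20
CG = −√(7/20) = -0.591608

−√(7/20) = -0.591608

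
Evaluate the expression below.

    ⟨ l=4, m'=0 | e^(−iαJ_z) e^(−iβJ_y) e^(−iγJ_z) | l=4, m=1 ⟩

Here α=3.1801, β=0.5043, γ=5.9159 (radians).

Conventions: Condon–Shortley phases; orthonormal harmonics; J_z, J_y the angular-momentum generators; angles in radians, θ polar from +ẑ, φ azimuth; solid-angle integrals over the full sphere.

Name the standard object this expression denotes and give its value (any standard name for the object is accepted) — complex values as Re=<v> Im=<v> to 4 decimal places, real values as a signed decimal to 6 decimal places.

This is a Wigner D-matrix element — the rotation-matrix element ⟨l m'| R(α,β,γ) |l m⟩ in the angular-momentum basis.
First d^4_{0,1}(β=0.5043), then the phase factors e^{-i(0)α} and e^{-i(1)γ}:
With c≡cos(β/2)=0.968378 and s≡sin(β/2)=0.249487, N=[24·24·120·6]^{1/2}=643.987578
k∈{1,2,3,4} keeps every argument non-negative
  k=1: (−1)^0·643.9876/(144)·0.9684^7·0.2495^1 = +0.890999
  k=2: (−1)^1·643.9876/(24)·0.9684^5·0.2495^3 = -0.354840
  k=3: (−1)^2·643.9876/(24)·0.9684^3·0.2495^5 = +0.023553
  k=4: (−1)^3·643.9876/(144)·0.9684^1·0.2495^7 = -0.000261
d^4_{0,1}(0.5043) = +0.890999 -0.354840 +0.023553 -0.000261 = +0.559451
Phases: e^{-i·(0)·3.1801}=+1.000000+0.000000i, e^{-i·(1)·5.9159}=+0.933306+0.359083i ⇒ D=+0.522139+0.200889i

Wigner D-matrix element, Re=0.5221 Im=0.2009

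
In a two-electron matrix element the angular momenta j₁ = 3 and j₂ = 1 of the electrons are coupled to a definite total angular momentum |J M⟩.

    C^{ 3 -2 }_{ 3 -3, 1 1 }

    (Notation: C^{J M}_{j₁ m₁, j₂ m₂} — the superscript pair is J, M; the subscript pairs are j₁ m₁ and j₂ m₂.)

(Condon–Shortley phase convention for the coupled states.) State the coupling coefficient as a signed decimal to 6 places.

√[7·1!5!1!/8! · 0!6!2!0!1!5!] = √(3600)
  +(−1)^1/∏(1,0,5,1,0,0)! = -1/120  (running -1/120)
⟨..|..⟩ = √(3600)·(-1/120) = -0.500000

−√(1/4) ≈ -0.500000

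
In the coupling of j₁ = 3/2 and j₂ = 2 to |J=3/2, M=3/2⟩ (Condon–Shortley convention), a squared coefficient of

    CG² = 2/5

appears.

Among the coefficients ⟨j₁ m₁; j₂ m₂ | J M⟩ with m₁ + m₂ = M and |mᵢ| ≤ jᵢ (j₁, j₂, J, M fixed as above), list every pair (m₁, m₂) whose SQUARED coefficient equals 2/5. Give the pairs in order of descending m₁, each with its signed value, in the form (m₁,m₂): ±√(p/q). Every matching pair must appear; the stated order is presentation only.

Admissible pairs with m₁+m₂ = M = 3/2: (-1/2,2), (1/2,1), (3/2,0)
  (m₁,m₂)=(3/2,0): CG² = 1/5, CG = +√(1/5)
  (m₁,m₂)=(1/2,1): CG² = 2/5, CG = −√(2/5)   ← matches the target
  (m₁,m₂)=(-1/2,2): CG² = 2/5, CG = +√(2/5)   ← matches the target
Pairs with CG² = 2/5: (1/2,1): −√(2/5); (-1/2,2): +√(2/5)

(1/2,1): −√(2/5); (-1/2,2): +√(2/5)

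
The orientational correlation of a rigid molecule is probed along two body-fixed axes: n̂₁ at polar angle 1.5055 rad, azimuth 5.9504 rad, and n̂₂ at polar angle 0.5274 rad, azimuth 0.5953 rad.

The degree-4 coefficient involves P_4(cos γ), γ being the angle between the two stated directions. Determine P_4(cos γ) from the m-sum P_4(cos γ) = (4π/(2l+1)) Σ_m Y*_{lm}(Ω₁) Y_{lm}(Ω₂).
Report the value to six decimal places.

Term-by-term m-sum for l=4 (normalisation 4π/9 = 1.396263):
  m=-4: (0.104150, -0.426232) × (-0.020573, -0.019569) = (-0.010483, 0.006731)  (running Σ = (-0.010483, 0.006731))
  m=-3: (0.043958, -0.068214) × (-0.029431, -0.134706) = (-0.010483, -0.003914)  (running Σ = (-0.020966, 0.002817))
  m=-2: (-0.254195, 0.199561) × (0.132916, -0.332589) = (0.032585, 0.111067)  (running Σ = (0.011619, 0.113884))
  m=-1: (-0.086472, 0.029888) × (0.379362, -0.256926) = (-0.025125, 0.033555)  (running Σ = (-0.013506, 0.147439))
  m=0: (0.303912, -0.000000) × (0.012023, 0.000000) = (0.003654, 0.000000)  (running Σ = (-0.009852, 0.147439))
  m=1: (0.086472, 0.029888) × (-0.379362, -0.256926) = (-0.025125, -0.033555)  (running Σ = (-0.034977, 0.113884))
  m=2: (-0.254195, -0.199561) × (0.132916, 0.332589) = (0.032585, -0.111067)  (running Σ = (-0.002392, 0.002817))
  m=3: (-0.043958, -0.068214) × (0.029431, -0.134706) = (-0.010483, 0.003914)  (running Σ = (-0.012875, 0.006731))
  m=4: (0.104150, 0.426232) × (-0.020573, 0.019569) = (-0.010483, -0.006731)  (running Σ = (-0.023358, 0.000000))
Total Σ_m = (-0.023358, 0.000000). Multiply by 1.396263: (-0.032614, 0.000000). P_4(cos γ) = -0.032614

-0.032614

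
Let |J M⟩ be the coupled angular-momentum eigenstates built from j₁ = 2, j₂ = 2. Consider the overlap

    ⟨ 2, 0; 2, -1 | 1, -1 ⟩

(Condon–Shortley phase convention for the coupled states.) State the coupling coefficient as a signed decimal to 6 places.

triangle: 3!·1!·1!/6! = 6/720
(j±m)!: 2!·2!·1!·3!·0!·2! = 48
prefactor² = (2J+1)·Δ·N² = 6/5
  k=1: −1/(1!·2!·1!·0!·0!·1!) = -1/2
Σ = -1/2  ⇒  CG² = 6/5·(-1/2)² = 3/10
CG = −√(3/10) = -0.547723

−√(3/10) = -0.547723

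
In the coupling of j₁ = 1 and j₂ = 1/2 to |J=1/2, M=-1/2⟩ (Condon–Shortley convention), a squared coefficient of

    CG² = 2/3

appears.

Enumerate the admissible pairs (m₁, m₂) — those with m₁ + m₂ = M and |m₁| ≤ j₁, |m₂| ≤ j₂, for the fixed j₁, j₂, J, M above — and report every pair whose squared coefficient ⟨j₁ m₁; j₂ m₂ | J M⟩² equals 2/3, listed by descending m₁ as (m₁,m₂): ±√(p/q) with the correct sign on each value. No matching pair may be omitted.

(-1,1/2): −√(2/3)

Admissible pairs with m₁+m₂ = M = -1/2: (-1,1/2), (0,-1/2)
  (m₁,m₂)=(0,-1/2): CG² = 1/3, CG = +√(1/3)
  (m₁,m₂)=(-1,1/2): CG² = 2/3, CG = −√(2/3)   ← matches the target
Pairs with CG² = 2/3: (-1,1/2): −√(2/3)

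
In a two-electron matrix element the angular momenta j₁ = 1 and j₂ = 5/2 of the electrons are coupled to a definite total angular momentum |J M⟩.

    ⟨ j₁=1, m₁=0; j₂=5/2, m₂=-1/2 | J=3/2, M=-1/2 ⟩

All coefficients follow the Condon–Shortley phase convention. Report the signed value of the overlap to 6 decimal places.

-0.632456  (= −√(2/5))

triangle: 2!*0!*3!/6! = 12/720
(j±m)!: 1!*1!*2!*3!*1!*2! = 24
prefactor² = (2J+1)*Δ*N² = 8/5
  k=1: −1/(1!*1!*0!*1!*0!*2!) = -1/2
Σ = -1/2  ⇒  CG² = 8/5*(-1/2)² = 2/5
CG = −√(2/5) = -0.632456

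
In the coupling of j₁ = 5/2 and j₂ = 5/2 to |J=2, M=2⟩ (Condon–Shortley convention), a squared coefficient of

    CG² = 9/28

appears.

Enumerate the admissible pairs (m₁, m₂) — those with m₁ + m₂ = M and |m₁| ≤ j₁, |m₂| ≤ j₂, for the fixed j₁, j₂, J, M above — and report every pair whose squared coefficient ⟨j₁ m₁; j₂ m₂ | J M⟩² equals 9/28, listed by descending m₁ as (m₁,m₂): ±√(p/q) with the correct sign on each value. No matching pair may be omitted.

(3/2,1/2): −√(9/28); (1/2,3/2): +√(9/28)

Admissible pairs with m₁+m₂ = M = 2: (-1/2,5/2), (1/2,3/2), (3/2,1/2), (5/2,-1/2)
  (m₁,m₂)=(5/2,-1/2): CG² = 5/28, CG = +√(5/28)
  (m₁,m₂)=(3/2,1/2): CG² = 9/28, CG = −√(9/28)   ← matches the target
  (m₁,m₂)=(1/2,3/2): CG² = 9/28, CG = +√(9/28)   ← matches the target
  (m₁,m₂)=(-1/2,5/2): CG² = 5/28, CG = −√(5/28)
Pairs with CG² = 9/28: (3/2,1/2): −√(9/28); (1/2,3/2): +√(9/28)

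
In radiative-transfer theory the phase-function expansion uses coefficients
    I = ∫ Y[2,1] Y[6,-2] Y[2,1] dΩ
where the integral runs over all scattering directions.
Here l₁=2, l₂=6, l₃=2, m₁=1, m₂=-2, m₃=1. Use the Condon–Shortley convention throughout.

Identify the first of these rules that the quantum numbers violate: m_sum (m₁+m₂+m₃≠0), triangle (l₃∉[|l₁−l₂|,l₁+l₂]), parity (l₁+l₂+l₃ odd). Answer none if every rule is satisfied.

azimuthal sum: 1 − 2 + 1 = 0  ✓
l₃ must lie in [4,8]; have l₃=2  ✗
L = 2 + 6 + 2 = 10 (even)

triangle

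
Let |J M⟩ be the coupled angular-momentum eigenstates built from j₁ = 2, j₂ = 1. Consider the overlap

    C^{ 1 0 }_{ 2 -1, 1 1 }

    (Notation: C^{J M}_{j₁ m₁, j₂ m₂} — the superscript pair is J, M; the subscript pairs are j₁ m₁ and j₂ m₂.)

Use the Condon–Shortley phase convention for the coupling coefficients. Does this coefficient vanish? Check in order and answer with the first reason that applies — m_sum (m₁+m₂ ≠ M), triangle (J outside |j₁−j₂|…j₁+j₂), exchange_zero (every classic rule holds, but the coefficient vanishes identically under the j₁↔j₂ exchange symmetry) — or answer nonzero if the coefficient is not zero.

m-sum: m₁+m₂ = -1+1 = 0, M = 0  ✓
triangle: |j₁−j₂| = 1 ≤ J = 1 ≤ j₁+j₂ = 3  ✓
exchange: j₁≠j₂ or m₁≠m₂ — the exchange symmetry imposes no constraint here
value check: CG = +√(3/10) = +0.547723 ≠ 0

nonzero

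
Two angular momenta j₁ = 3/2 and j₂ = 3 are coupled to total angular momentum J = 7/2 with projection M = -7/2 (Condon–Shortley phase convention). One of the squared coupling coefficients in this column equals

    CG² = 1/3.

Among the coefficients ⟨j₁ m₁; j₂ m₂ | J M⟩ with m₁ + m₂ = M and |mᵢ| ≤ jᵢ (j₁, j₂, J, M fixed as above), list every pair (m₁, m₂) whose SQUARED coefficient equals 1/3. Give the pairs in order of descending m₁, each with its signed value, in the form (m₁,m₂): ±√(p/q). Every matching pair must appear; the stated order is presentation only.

Admissible pairs with m₁+m₂ = M = -7/2: (-3/2,-2), (-1/2,-3)
  (m₁,m₂)=(-1/2,-3): CG² = 2/3, CG = +√(2/3)
  (m₁,m₂)=(-3/2,-2): CG² = 1/3, CG = −√(1/3)   ← matches the target
Pairs with CG² = 1/3: (-3/2,-2): −√(1/3)

(-3/2,-2): −√(1/3)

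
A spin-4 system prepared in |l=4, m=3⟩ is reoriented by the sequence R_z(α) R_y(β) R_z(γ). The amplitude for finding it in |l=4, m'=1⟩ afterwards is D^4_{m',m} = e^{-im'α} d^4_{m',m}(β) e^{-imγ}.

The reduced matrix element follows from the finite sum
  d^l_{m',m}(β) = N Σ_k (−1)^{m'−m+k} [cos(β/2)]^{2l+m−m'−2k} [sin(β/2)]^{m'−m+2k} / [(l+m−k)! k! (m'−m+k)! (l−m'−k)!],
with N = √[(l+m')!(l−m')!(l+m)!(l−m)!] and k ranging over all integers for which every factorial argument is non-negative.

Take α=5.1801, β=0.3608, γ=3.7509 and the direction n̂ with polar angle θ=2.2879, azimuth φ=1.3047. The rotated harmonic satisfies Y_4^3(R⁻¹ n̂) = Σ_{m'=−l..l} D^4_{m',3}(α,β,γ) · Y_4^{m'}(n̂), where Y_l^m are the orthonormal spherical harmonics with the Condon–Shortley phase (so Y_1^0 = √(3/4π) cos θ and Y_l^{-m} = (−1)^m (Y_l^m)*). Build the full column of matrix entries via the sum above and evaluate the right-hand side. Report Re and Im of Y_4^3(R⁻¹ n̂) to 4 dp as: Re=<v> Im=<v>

Need the full column D^4_{m',3} for m'=−4..4 at α=5.1801, β=0.3608, γ=3.7509.
cos(β/2)=0.983772, sin(β/2)=0.179423
d^4_{-4,3}: single k=7 term ⇒ +0.000017;  D = -0.000017-0.000001i
d^4_{-3,3}: k∈[6..7] ⇒ +0.000226 -0.000001 = +0.000225;  D = -0.000093-0.000205i
d^4_{-2,3}: k∈[5..6] ⇒ +0.001987 -0.000022 = +0.001965;  D = +0.001233-0.001530i
d^4_{-1,3}: k∈[4..5] ⇒ +0.012841 -0.000256 = +0.012585;  D = +0.012307+0.002631i
d^4_{0,3}: k∈[3..4] ⇒ +0.062975 -0.002095 = +0.060881;  D = +0.015482+0.058879i
d^4_{1,3}: k∈[2..3] ⇒ +0.231629 -0.012841 = +0.218788;  D = -0.163786+0.145059i
d^4_{2,3}: k∈[1..2] ⇒ +0.598692 -0.059744 = +0.538948;  D = -0.500852-0.199030i
d^4_{3,3}: k∈[0..1] ⇒ +0.877315 -0.204278 = +0.673037;  D = -0.060131-0.670346i
d^4_{4,3}: single k=0 term ⇒ -0.452569;  D = -0.384119+0.239313i
Y_4^{m'}(θ=2.2879,φ=1.3047) and Σ D·Y over m':
  (-0.0000-0.0000i)·(+0.0693+0.1249i)  (-0.0001-0.0002i)·(+0.2522-0.2458i)  (+0.0012-0.0015i)·(-0.3313-0.1951i)  (+0.0123+0.0026i)·(-0.0014+0.0053i)  (+0.0155+0.0589i)·(-0.3627+0.0000i)  (-0.1638+0.1451i)·(+0.0014+0.0053i)  (-0.5009-0.1990i)·(-0.3313+0.1951i)  (-0.0601-0.6703i)·(-0.2522-0.2458i)  (-0.3841+0.2393i)·(+0.0693-0.1249i)
Y_4^3(R⁻¹ n̂) = +0.051017+0.194930i

Re=0.0510 Im=0.1949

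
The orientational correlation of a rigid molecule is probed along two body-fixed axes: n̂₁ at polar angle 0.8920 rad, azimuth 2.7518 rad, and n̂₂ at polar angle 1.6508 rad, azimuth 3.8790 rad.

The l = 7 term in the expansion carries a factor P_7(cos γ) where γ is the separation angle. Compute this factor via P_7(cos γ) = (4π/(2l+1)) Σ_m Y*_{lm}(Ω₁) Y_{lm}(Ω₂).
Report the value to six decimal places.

-0.247809

Term-by-term m-sum for l=7 (normalisation 4π/15 = 0.837758):
  m=-7: (+0.079249+0.034731i) × (-0.212440-0.440388i) = -0.001540-0.042279i  (running Σ = -0.001540-0.042279i)
  m=-6: (-0.181420-0.187861i) × (+0.041654-0.140640i) = -0.033978+0.017690i  (running Σ = -0.035518-0.024589i)
  m=-5: (+0.159613+0.401755i) × (-0.283070+0.171782i) = -0.114196-0.086306i  (running Σ = -0.149714-0.110895i)
  m=-4: (+0.004177-0.359239i) × (-0.165796-0.032223i) = -0.012268+0.059426i  (running Σ = -0.161982-0.051470i)
  m=-3: (+0.016218-0.038209i) × (+0.169434+0.226891i) = +0.011417-0.002794i  (running Σ = -0.150565-0.054264i)
  m=-2: (-0.259896+0.256892i) × (-0.017030+0.176887i) = -0.041015-0.050347i  (running Σ = -0.191580-0.104611i)
  m=-1: (+0.111478-0.045796i) × (+0.195956-0.177996i) = +0.013693-0.028817i  (running Σ = -0.177887-0.133427i)
  m=0: (+0.332863-0.000000i) × (+0.180175+0.000000i) = +0.059974+0.000000i  (running Σ = -0.117913-0.133427i)
  m=1: (-0.111478-0.045796i) × (-0.195956-0.177996i) = +0.013693+0.028817i  (running Σ = -0.104220-0.104611i)
  m=2: (-0.259896-0.256892i) × (-0.017030-0.176887i) = -0.041015+0.050347i  (running Σ = -0.145235-0.054264i)
  m=3: (-0.016218-0.038209i) × (-0.169434+0.226891i) = +0.011417+0.002794i  (running Σ = -0.133817-0.051470i)
  m=4: (+0.004177+0.359239i) × (-0.165796+0.032223i) = -0.012268-0.059426i  (running Σ = -0.146086-0.110895i)
  m=5: (-0.159613+0.401755i) × (+0.283070+0.171782i) = -0.114196+0.086306i  (running Σ = -0.260282-0.024589i)
  m=6: (-0.181420+0.187861i) × (+0.041654+0.140640i) = -0.033978-0.017690i  (running Σ = -0.294259-0.042279i)
  m=7: (-0.079249+0.034731i) × (+0.212440-0.440388i) = -0.001540+0.042279i  (running Σ = -0.295800-0.000000i)
Σ over m = -0.295800-0.000000i; ×(4π/15) → -0.247809-0.000000i. Real part: -0.247809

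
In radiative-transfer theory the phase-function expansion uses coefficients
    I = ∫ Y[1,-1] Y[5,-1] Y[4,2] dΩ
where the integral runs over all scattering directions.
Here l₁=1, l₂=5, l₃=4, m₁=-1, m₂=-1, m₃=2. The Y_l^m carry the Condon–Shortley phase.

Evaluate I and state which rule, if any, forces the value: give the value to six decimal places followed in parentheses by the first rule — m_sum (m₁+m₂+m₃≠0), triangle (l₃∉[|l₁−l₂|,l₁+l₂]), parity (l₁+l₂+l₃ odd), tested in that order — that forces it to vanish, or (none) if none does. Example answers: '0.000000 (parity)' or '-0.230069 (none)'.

-0.120286 (none)

m-sum 0 ✓  L=10 even ✓  4≤4≤6 ✓
Π(2lᵢ+1) = 3×11×9 = 297
triangle coeff Δ(1,5,4) = 1/495
Σ_t [1,1]: t=1:−1/576 = -1/576
(3j)²=5/99 [(1 5 4; 0 0 0)], sign=-1
Σ_t [2,2]: t=2:+1/2880 = 1/2880
(3j)²=2/165 [(1 5 4; -1 -1 2)], sign=+1
⇒ 4πI² = 2/11
I = (-1)√(2/11/(4π)) = -0.12028562
No selection rule forces the value: the integral is nonzero (none).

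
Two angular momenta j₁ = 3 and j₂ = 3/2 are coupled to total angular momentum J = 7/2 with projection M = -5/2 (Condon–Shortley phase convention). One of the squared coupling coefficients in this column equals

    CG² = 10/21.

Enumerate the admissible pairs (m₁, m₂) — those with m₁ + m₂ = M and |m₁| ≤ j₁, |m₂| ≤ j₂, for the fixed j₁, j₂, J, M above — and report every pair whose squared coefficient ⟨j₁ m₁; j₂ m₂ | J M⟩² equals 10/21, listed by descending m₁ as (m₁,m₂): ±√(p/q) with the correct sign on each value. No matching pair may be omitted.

Admissible pairs with m₁+m₂ = M = -5/2: (-3,1/2), (-2,-1/2), (-1,-3/2)
  (m₁,m₂)=(-1,-3/2): CG² = 10/21, CG = +√(10/21)   ← matches the target
  (m₁,m₂)=(-2,-1/2): CG² = 1/7, CG = −√(1/7)
  (m₁,m₂)=(-3,1/2): CG² = 8/21, CG = −√(8/21)
Pairs with CG² = 10/21: (-1,-3/2): +√(10/21)

(-1,-3/2): +√(10/21)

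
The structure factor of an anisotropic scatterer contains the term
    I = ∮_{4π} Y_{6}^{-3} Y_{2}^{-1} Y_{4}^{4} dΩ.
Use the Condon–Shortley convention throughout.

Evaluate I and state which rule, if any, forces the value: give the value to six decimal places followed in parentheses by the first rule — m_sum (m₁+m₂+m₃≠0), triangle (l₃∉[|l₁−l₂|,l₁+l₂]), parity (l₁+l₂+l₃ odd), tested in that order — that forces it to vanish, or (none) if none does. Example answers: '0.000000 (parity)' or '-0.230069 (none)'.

-0.047713 (none)

Checks pass: Σm=0; 12 even; l₃=4∈[4,8].
(2·6+1)(2·2+1)(2·4+1) = 585
Δ: 4! 8! 0! / 13! → 1/6435
sum: t=2:+1/2304 = 1/2304
3j²(6 2 4; 0 0 0) = Δ·Π!·Σ² = 5/143  (sign +1)
sum: t=1:−1/241920 = -1/241920
3j²(6 2 4; -3 -1 4) = Δ·Π!·Σ² = 1/715  (sign -1)
combine: 4πI² = 585·5/143·1/715 = 45/1573
take √, sign -1: I = -0.04771303
No selection rule forces the value: the integral is nonzero (none).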